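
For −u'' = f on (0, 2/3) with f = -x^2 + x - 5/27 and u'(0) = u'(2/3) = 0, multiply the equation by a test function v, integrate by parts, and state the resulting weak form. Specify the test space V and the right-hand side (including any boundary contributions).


V = H^1(0, 2/3) (no boundary constraint on v; u is determined up to an additive constant); weak form: ∫_0^2/3 u'v' dx = ∫_0^2/3 (-x^2 + x - 5/27) v dx for all v ∈ V.

Multiply both sides by a test function v and integrate from 0 to 2/3:
  ∫_0^2/3 −u''(x) v(x) dx = ∫_0^2/3 f(x) v(x) dx.
Integrate the LHS by parts once:
  ∫_0^2/3 −u'' v dx = −[u'(x) v(x)]_0^2/3 + ∫_0^2/3 u'(x) v'(x) dx.
Thus ∫_0^2/3 u'(x) v'(x) dx = ∫_0^2/3 f(x) v(x) dx + [u'(x) v(x)]_0^2/3.
Choose V so that boundary terms are either known or forced to vanish.
u has homogeneous Neumann: u'(0) = u'(2/3) = 0. So [u' v]_0^2/3 = 0·v(2/3) − 0·v(0) = 0 for any v; take V = H^1(0, 2/3).
Weak formulation: find u (satisfying any essential BC) such that ∫_0^2/3 u'(x) v'(x) dx = ∫_0^2/3 f v dx for all v ∈ V (homogeneous Neumann, so boundary terms vanish).
Substituting f(x) = -x^2 + x - 5/27, the right-hand side is ∫_0^2/3 (-x^2 + x - 5/27) v dx.
Compatibility check (pure Neumann): taking v ≡ 1 ∈ V gives 0 = ∫_0^2/3 f dx + (0) − (0), i.e. ∫_0^2/3 f dx must equal u'(0) − u'(2/3) = 0. Indeed ∫_0^2/3 (-x^2 + x - 5/27) dx = 0, so the data are compatible. The solution is then unique only up to an additive constant (fix it e.g. by requiring ∫_0^2/3 u dx = 0).


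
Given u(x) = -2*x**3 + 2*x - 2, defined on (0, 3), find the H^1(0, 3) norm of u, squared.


||u||_{H^1}^2 = 90318/35

The H^1 norm (squared) on an interval (0, L) is
  ||u||_{H^1}^2 = ∫_0^L u(x)^2 dx + ∫_0^L u'(x)^2 dx.
Compute u'(x) = 2 - 6*x**2.
Then u(x)^2 = 4*x**6 - 8*x**4 + 8*x**3 + 4*x**2 - 8*x + 4 and u'(x)^2 = 36*x**4 - 24*x**2 + 4.
Integrate each monomial from 0 to 3 using ∫_0^3 c·x^n dx = c·3^(n+1)/(n+1):
  ∫_0^3 u(x)^2 dx = ∫_0^3 (4*x^6 - 8*x^4 + 8*x^3 + 4*x^2 - 8*x + 4) dx. Term by term:
    ∫_0^3 4*x^6 dx = 8748/7;  ∫_0^3 -8*x^4 dx = -1944/5;  ∫_0^3 8*x^3 dx = 162;
    ∫_0^3 4*x^2 dx = 36;  ∫_0^3 -8*x dx = -36;  ∫_0^3 4 dx = 12.
  Sum: 8748/7 − 1944/5 + 162 + 36 − 36 + 12 = 36222/35.
  ∫_0^3 u'(x)^2 dx = ∫_0^3 (36*x^4 - 24*x^2 + 4) dx. Term by term:
    ∫_0^3 36*x^4 dx = 8748/5;  ∫_0^3 -24*x^2 dx = -216;  ∫_0^3 4 dx = 12.
  Sum: 8748/5 − 216 + 12 = 7728/5.
Adding: ||u||_{H^1}^2 = 36222/35 + 7728/5 = 90318/35.


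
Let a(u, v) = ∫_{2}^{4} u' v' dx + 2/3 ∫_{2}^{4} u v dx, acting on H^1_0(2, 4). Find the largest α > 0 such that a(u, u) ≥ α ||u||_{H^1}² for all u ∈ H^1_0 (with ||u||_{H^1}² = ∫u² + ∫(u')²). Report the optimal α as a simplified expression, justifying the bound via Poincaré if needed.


α = (8/3 + π^2)/(4 + π^2)

Coercivity of a(·,·) on H^1_0(2, 4) means a(u, u) ≥ α ||u||_{H^1}² for every u ∈ H^1_0.
The interval has length L = 2, and Poincaré/coercivity depend only on L. Here a(u, u) = ∫(u')² + (2/3)·∫u².
Here 0 < c = 2/3 < 1. The condition a(u,u) ≥ α||u||_{H^1}² reads (1−α)∫(u')² ≥ (α−c)∫u². Any admissible α is ≤ 1 (rapidly oscillating u have ∫u²/∫(u')² → 0), and α = 1 would force 0 ≥ (1−c)∫u², impossible since c < 1; so 1−α > 0. By the sharp Poincaré inequality on H^1_0 of an interval of length L, ∫(u')² ≥ (π/L)²∫u² with equality for the first sine mode sin(π(x−x₀)/L) (x₀ the left endpoint), so the inequality holds for all u iff (1−α)(π/L)² ≥ α − c, i.e. α ≤ ((π/L)² + c)/((π/L)² + 1) = (1 + c(L/π)²)/(1 + (L/π)²). With (π/L)² = π^2/4 and c = 2/3, the largest admissible constant is α = ((π/L)² + c)/((π/L)² + 1).
Simplifying, α = (8/3 + π^2)/(4 + π^2).


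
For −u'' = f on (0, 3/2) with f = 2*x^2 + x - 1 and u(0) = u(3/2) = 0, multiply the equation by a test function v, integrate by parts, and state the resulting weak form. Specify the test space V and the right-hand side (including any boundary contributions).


V = H^1_0(0, 3/2) (so v(0) = v(3/2) = 0); weak form: ∫_0^3/2 u'v' dx = ∫_0^3/2 (2*x^2 + x - 1) v dx for all v ∈ V.

Multiply both sides by a test function v and integrate from 0 to 3/2:
  ∫_0^3/2 −u''(x) v(x) dx = ∫_0^3/2 f(x) v(x) dx.
Integrate the LHS by parts once:
  ∫_0^3/2 −u'' v dx = −[u'(x) v(x)]_0^3/2 + ∫_0^3/2 u'(x) v'(x) dx.
Thus ∫_0^3/2 u'(x) v'(x) dx = ∫_0^3/2 f(x) v(x) dx + [u'(x) v(x)]_0^3/2.
Choose V so that boundary terms are either known or forced to vanish.
u is Dirichlet: u(0) = u(3/2) = 0. Let V = H^1_0(0, 3/2); then v(0) = v(3/2) = 0, and [u' v]_0^3/2 = 0.
Weak formulation: find u (satisfying any essential BC) such that ∫_0^3/2 u'(x) v'(x) dx = ∫_0^3/2 f v dx for all v ∈ V.
Substituting f(x) = 2*x^2 + x - 1, the right-hand side is ∫_0^3/2 (2*x^2 + x - 1) v dx.


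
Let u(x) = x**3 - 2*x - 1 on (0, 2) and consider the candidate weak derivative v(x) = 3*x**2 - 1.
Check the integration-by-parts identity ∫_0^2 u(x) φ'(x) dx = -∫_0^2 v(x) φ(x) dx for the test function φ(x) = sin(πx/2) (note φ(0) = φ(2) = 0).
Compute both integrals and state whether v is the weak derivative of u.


LHS = -16/π + 96/π^3, RHS = -20/π + 96/π^3. No, v is not the weak derivative of u.

u(x) = x**3 - 2*x - 1, classical derivative u'(x) = 3*x**2 - 2.
φ(x) = sin(πx/2), so φ'(x) = π*cos(π*x/2)/2.
Note φ(0) = φ(2) = 0, so the boundary term u·φ vanishes.
LHS = ∫_0^2 u(x) φ'(x) dx = ∫_0^2 (π*x^3*cos(π*x/2)/2 - π*x*cos(π*x/2) - π*cos(π*x/2)/2) dx. Term by term:
  ∫_0^2 -π*cos(π*x/2)/2 dx = 0;  ∫_0^2 π*x^3*cos(π*x/2)/2 dx = -24/π + 96/π^3;  ∫_0^2 -π*x*cos(π*x/2) dx = 8/π.
Sum: 0 + -24/π + 96/π^3 + 8/π = -16/π + 96/π^3.
So LHS = -16/π + 96/π^3.
∫_0^2 v(x) φ(x) dx = ∫_0^2 (3*x^2*sin(π*x/2) - sin(π*x/2)) dx. Term by term:
  ∫_0^2 -sin(π*x/2) dx = -4/π;  ∫_0^2 3*x^2*sin(π*x/2) dx = -96/π^3 + 24/π.
Sum: -4/π + -96/π^3 + 24/π = -96/π^3 + 20/π.
So RHS = -∫_0^2 v(x) φ(x) dx = -20/π + 96/π^3.
LHS − RHS = 4/π ≠ 0, so the identity fails.
(For a valid weak derivative the identity must hold for EVERY test function, in particular this one. The failure shows v is NOT the weak derivative of u.)
Correct weak derivative would be u'(x) = 3*x**2 - 2.


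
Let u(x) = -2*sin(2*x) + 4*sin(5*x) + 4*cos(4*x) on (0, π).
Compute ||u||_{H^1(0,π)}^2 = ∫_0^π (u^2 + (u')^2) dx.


||u||_{H^1(0,π)}^2 = 5440/9 + 354*π

u'(x) = -16*sin(4*x) - 4*cos(2*x) + 20*cos(5*x).
Expand u² and (u')² and integrate term by term on (0, π), using: for integers n ≥ 1, ∫_0^π sin²(nx) dx = ∫_0^π cos²(nx) dx = π/2; for n ≠ n', ∫_0^π sin(nx)sin(n'x) dx = ∫_0^π cos(nx)cos(n'x) dx = 0; and by product-to-sum, ∫_0^π sin(nx)cos(n'x) dx = ½∫_0^π [sin((n+n')x) + sin((n−n')x)] dx, which is 0 when n+n' is even and 2n/(n²−n'²) when n+n' is odd (it need not vanish on (0, π)).
  u² squared terms: (-2)²·∫sin(2x)² dx = 4·π/2 = 2*π;  (4)²·∫cos(4x)² dx = 16·π/2 = 8*π;  (4)²·∫sin(5x)² dx = 16·π/2 = 8*π.
  u² cross terms: 2·(-2)·(4)·∫sin(2x)·cos(4x) dx = -16·(0) = 0;  2·(-2)·(4)·∫sin(2x)·sin(5x) dx = -16·(0) = 0;  2·(4)·(4)·∫cos(4x)·sin(5x) dx = 32·(10/9) = 320/9.
  So ∫_0^π u² dx = 2*π + 8*π + 8*π + 0 + 0 + 320/9 = 320/9 + 18*π.
  (u')² squared terms: (-16)²·∫sin(4x)² dx = 256·π/2 = 128*π;  (-4)²·∫cos(2x)² dx = 16·π/2 = 8*π;  (20)²·∫cos(5x)² dx = 400·π/2 = 200*π.
  (u')² cross terms: 2·(-16)·(-4)·∫sin(4x)·cos(2x) dx = 128·(0) = 0;  2·(-16)·(20)·∫sin(4x)·cos(5x) dx = -640·(-8/9) = 5120/9;  2·(-4)·(20)·∫cos(2x)·cos(5x) dx = -160·(0) = 0.
  So ∫_0^π (u')² dx = 128*π + 8*π + 200*π + 0 + 5120/9 + 0 = 5120/9 + 336*π.
||u||_{H^1}^2 = (320/9 + 18*π) + (5120/9 + 336*π) = 5440/9 + 354*π.


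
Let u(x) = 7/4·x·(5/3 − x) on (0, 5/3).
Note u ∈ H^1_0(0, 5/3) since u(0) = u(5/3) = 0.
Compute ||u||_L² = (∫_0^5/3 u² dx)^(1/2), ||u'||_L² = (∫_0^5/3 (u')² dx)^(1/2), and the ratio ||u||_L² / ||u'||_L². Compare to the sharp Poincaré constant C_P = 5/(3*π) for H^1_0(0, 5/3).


||u||_L² / ||u'||_L² = sqrt(10)/6 < C_P = 5/(3*π).

u(x) = 7/4·x·(5/3 − x), so u'(x) = 35/12 - 7*x/2.
u(x) = 7/4·x·(5/3 − x) vanishes at x = 0 and x = 5/3, so u ∈ H^1_0(0, 5/3). Differentiate via the product rule and integrate the resulting polynomials term by term.
  ∫_0^5/3 u² dx = ∫_0^5/3 (49*x^4/16 - 245*x^3/24 + 1225*x^2/144) dx. Term by term:
    ∫_0^5/3 49*x^4/16 dx = 30625/3888;  ∫_0^5/3 -245*x^3/24 dx = -153125/7776;  ∫_0^5/3 1225*x^2/144 dx = 153125/11664.
  Sum: 30625/3888 − 153125/7776 + 153125/11664 = 30625/23328.
  ∫_0^5/3 (u')² dx = ∫_0^5/3 (49*x^2/4 - 245*x/12 + 1225/144) dx. Term by term:
    ∫_0^5/3 49*x^2/4 dx = 6125/324;  ∫_0^5/3 -245*x/12 dx = -6125/216;  ∫_0^5/3 1225/144 dx = 6125/432.
  Sum: 6125/324 − 6125/216 + 6125/432 = 6125/1296.
∫_0^5/3 u² dx = 30625/23328, so ||u||_L² = 175*sqrt(2)/216.
∫_0^5/3 (u')² dx = 6125/1296, so ||u'||_L² = 35*sqrt(5)/36.
Ratio ||u||_L² / ||u'||_L² = sqrt(10)/6.
Sharp Poincaré constant on H^1_0(0, 5/3) is C_P = L/π = 5/(3*π), achieved by sin(3*π/5·x).
A polynomial bump cannot attain the sharp Poincaré constant (only the first sine eigenfunction does), so the ratio is strictly less than C_P, consistent with ||u||_L² ≤ C_P ||u'||_L².


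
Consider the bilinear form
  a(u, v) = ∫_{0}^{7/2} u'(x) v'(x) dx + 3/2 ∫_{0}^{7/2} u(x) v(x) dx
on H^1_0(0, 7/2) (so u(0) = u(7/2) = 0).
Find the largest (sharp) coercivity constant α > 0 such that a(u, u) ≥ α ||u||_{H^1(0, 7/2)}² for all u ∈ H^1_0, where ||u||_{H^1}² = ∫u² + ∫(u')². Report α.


α = 1

Coercivity of a(·,·) on H^1_0(0, 7/2) means a(u, u) ≥ α ||u||_{H^1}² for every u ∈ H^1_0.
The interval has length L = 7/2, and Poincaré/coercivity depend only on L. Here a(u, u) = ∫(u')² + (3/2)·∫u².
Here c = 3/2 ≥ 1, so a(u,u) = ∫(u')² + c∫u² ≥ ∫(u')² + ∫u² = ||u||_{H^1}², i.e. α = 1 works. No larger α is possible: a(u,u) ≥ α||u||_{H^1}² means (1−α)∫(u')² ≥ (α−c)∫u², and for the modes u_n = sin(nπ(x−x₀)/L) (x₀ the left endpoint) one has ∫u_n²/∫(u_n')² = (L/(nπ))² → 0, so a(u_n,u_n)/||u_n||_{H^1}² → 1. Hence the optimal constant is α = 1.
Therefore α = 1.


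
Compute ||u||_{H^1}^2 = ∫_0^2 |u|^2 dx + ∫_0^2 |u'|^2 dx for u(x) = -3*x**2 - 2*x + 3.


||u||_{H^1}^2 = 3214/15

The H^1 norm (squared) on an interval (0, L) is
  ||u||_{H^1}^2 = ∫_0^L u(x)^2 dx + ∫_0^L u'(x)^2 dx.
Compute u'(x) = -6*x - 2.
Then u(x)^2 = 9*x**4 + 12*x**3 - 14*x**2 - 12*x + 9 and u'(x)^2 = 36*x**2 + 24*x + 4.
Integrate each monomial from 0 to 2 using ∫_0^2 c·x^n dx = c·2^(n+1)/(n+1):
  ∫_0^2 u(x)^2 dx = ∫_0^2 (9*x^4 + 12*x^3 - 14*x^2 - 12*x + 9) dx. Term by term:
    ∫_0^2 9*x^4 dx = 288/5;  ∫_0^2 12*x^3 dx = 48;  ∫_0^2 -14*x^2 dx = -112/3;
    ∫_0^2 -12*x dx = -24;  ∫_0^2 9 dx = 18.
  Sum: 288/5 + 48 − 112/3 − 24 + 18 = 934/15.
  ∫_0^2 u'(x)^2 dx = ∫_0^2 (36*x^2 + 24*x + 4) dx. Term by term:
    ∫_0^2 36*x^2 dx = 96;  ∫_0^2 24*x dx = 48;  ∫_0^2 4 dx = 8.
  Sum: 96 + 48 + 8 = 152.
Adding: ||u||_{H^1}^2 = 934/15 + 152 = 3214/15.


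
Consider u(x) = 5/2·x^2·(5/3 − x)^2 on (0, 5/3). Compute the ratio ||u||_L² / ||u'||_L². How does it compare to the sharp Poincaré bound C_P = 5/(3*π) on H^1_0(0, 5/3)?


||u||_L² / ||u'||_L² = 5*sqrt(3)/18 < C_P = 5/(3*π).

u(x) = 5/2·x^2·(5/3 − x)^2, so u'(x) = 5*x*(3*x - 5)*(6*x - 5)/9.
u(x) = 5/2·x^2·(5/3 − x)^2 vanishes at x = 0 and x = 5/3, so u ∈ H^1_0(0, 5/3). Differentiate via the product rule and integrate the resulting polynomials term by term.
  ∫_0^5/3 u² dx = ∫_0^5/3 (25*x^8/4 - 125*x^7/3 + 625*x^6/6 - 3125*x^5/27 + 15625*x^4/324) dx. Term by term:
    ∫_0^5/3 25*x^8/4 dx = 48828125/708588;  ∫_0^5/3 -125*x^7/3 dx = -48828125/157464;  ∫_0^5/3 625*x^6/6 dx = 48828125/91854;
    ∫_0^5/3 -3125*x^5/27 dx = -48828125/118098;  ∫_0^5/3 15625*x^4/324 dx = 9765625/78732.
  Sum: 48828125/708588 − 48828125/157464 + 48828125/91854 − 48828125/118098 + 9765625/78732 = 9765625/9920232.
  ∫_0^5/3 (u')² dx = ∫_0^5/3 (100*x^6 - 500*x^5 + 8125*x^4/9 - 6250*x^3/9 + 15625*x^2/81) dx. Term by term:
    ∫_0^5/3 100*x^6 dx = 7812500/15309;  ∫_0^5/3 -500*x^5 dx = -3906250/2187;  ∫_0^5/3 8125*x^4/9 dx = 5078125/2187;
    ∫_0^5/3 -6250*x^3/9 dx = -1953125/1458;  ∫_0^5/3 15625*x^2/81 dx = 1953125/6561.
  Sum: 7812500/15309 − 3906250/2187 + 5078125/2187 − 1953125/1458 + 1953125/6561 = 390625/91854.
∫_0^5/3 u² dx = 9765625/9920232, so ||u||_L² = 3125*sqrt(42)/20412.
∫_0^5/3 (u')² dx = 390625/91854, so ||u'||_L² = 625*sqrt(14)/1134.
Ratio ||u||_L² / ||u'||_L² = 5*sqrt(3)/18.
Sharp Poincaré constant on H^1_0(0, 5/3) is C_P = L/π = 5/(3*π), achieved by sin(3*π/5·x).
A polynomial bump cannot attain the sharp Poincaré constant (only the first sine eigenfunction does), so the ratio is strictly less than C_P, consistent with ||u||_L² ≤ C_P ||u'||_L².


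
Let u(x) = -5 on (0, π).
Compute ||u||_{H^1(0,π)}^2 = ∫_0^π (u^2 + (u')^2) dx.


||u||_{H^1(0,π)}^2 = 25*π

u'(x) = 0.
Expand u² and (u')² and integrate term by term on (0, π), using: for integers n ≥ 1, ∫_0^π sin²(nx) dx = ∫_0^π cos²(nx) dx = π/2; for n ≠ n', ∫_0^π sin(nx)sin(n'x) dx = ∫_0^π cos(nx)cos(n'x) dx = 0; and by product-to-sum, ∫_0^π sin(nx)cos(n'x) dx = ½∫_0^π [sin((n+n')x) + sin((n−n')x)] dx, which is 0 when n+n' is even and 2n/(n²−n'²) when n+n' is odd (it need not vanish on (0, π)). For the constant mode: ∫_0^π 1 dx = π, ∫_0^π cos(nx) dx = 0, ∫_0^π sin(nx) dx = (1−(−1)^n)/n.
  u² squared terms: (-5)²·∫1 dx = 25·π = 25*π.
  So ∫_0^π u² dx = 25*π.
  u' ≡ 0, so ∫_0^π (u')² dx = 0.
||u||_{H^1}^2 = (25*π) + (0) = 25*π.


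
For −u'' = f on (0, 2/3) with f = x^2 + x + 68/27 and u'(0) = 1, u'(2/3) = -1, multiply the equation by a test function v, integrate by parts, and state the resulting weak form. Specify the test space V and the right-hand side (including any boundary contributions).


V = H^1(0, 2/3) (v unrestricted at boundary; u is determined up to an additive constant); weak form: ∫_0^2/3 u'v' dx = ∫_0^2/3 (x^2 + x + 68/27) v dx − v(2/3) − v(0) for all v ∈ V.

Multiply both sides by a test function v and integrate from 0 to 2/3:
  ∫_0^2/3 −u''(x) v(x) dx = ∫_0^2/3 f(x) v(x) dx.
Integrate the LHS by parts once:
  ∫_0^2/3 −u'' v dx = −[u'(x) v(x)]_0^2/3 + ∫_0^2/3 u'(x) v'(x) dx.
Thus ∫_0^2/3 u'(x) v'(x) dx = ∫_0^2/3 f(x) v(x) dx + [u'(x) v(x)]_0^2/3.
Choose V so that boundary terms are either known or forced to vanish.
u has inhomogeneous Neumann u'(0) = 1, u'(2/3) = -1. [u' v]_0^2/3 = (-1)·v(2/3) − (1)·v(0) = − v(2/3) − v(0). Take V = H^1(0, 2/3); boundary term becomes part of RHS.
Weak formulation: find u (satisfying any essential BC) such that ∫_0^2/3 u'(x) v'(x) dx = ∫_0^2/3 f v dx − v(2/3) − v(0) for all v ∈ V (Neumann data are natural BCs: they enter the RHS as boundary terms).
Substituting f(x) = x^2 + x + 68/27, the right-hand side is ∫_0^2/3 (x^2 + x + 68/27) v dx − v(2/3) − v(0).
Compatibility check (pure Neumann): taking v ≡ 1 ∈ V gives 0 = ∫_0^2/3 f dx + (-1) − (1), i.e. ∫_0^2/3 f dx must equal u'(0) − u'(2/3) = 2. Indeed ∫_0^2/3 (x^2 + x + 68/27) dx = 2, so the data are compatible. The solution is then unique only up to an additive constant (fix it e.g. by requiring ∫_0^2/3 u dx = 0).


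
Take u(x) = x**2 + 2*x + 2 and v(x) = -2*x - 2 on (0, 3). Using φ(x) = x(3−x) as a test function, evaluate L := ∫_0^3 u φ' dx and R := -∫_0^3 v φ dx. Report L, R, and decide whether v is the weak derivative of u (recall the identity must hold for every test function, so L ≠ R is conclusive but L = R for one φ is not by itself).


LHS = -45/2, RHS = 45/2. No, v is not the weak derivative of u.

u(x) = x**2 + 2*x + 2, classical derivative u'(x) = 2*x + 2.
φ(x) = x(3−x), so φ'(x) = 3 - 2*x.
Note φ(0) = φ(3) = 0, so the boundary term u·φ vanishes.
LHS = ∫_0^3 u(x) φ'(x) dx = ∫_0^3 (-2*x^3 - x^2 + 2*x + 6) dx. Term by term:
  ∫_0^3 -2*x^3 dx = -81/2;  ∫_0^3 -x^2 dx = -9;  ∫_0^3 2*x dx = 9;
  ∫_0^3 6 dx = 18.
Sum: -81/2 − 9 + 9 + 18 = -45/2.
So LHS = -45/2.
∫_0^3 v(x) φ(x) dx = ∫_0^3 (2*x^3 - 4*x^2 - 6*x) dx. Term by term:
  ∫_0^3 2*x^3 dx = 81/2;  ∫_0^3 -4*x^2 dx = -36;  ∫_0^3 -6*x dx = -27.
Sum: 81/2 − 36 − 27 = -45/2.
So RHS = -∫_0^3 v(x) φ(x) dx = 45/2.
LHS − RHS = -45 ≠ 0, so the identity fails.
(For a valid weak derivative the identity must hold for EVERY test function, in particular this one. The failure shows v is NOT the weak derivative of u.)
Correct weak derivative would be u'(x) = 2*x + 2.


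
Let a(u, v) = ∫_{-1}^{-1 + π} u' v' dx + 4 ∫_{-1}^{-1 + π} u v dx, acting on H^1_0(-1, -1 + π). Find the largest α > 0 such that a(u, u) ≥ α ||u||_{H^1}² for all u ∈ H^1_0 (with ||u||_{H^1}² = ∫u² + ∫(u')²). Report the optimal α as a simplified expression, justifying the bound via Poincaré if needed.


α = 1

Coercivity of a(·,·) on H^1_0(-1, -1 + π) means a(u, u) ≥ α ||u||_{H^1}² for every u ∈ H^1_0.
The interval has length L = π, and Poincaré/coercivity depend only on L. Here a(u, u) = ∫(u')² + (4)·∫u².
Here c = 4 ≥ 1, so a(u,u) = ∫(u')² + c∫u² ≥ ∫(u')² + ∫u² = ||u||_{H^1}², i.e. α = 1 works. No larger α is possible: a(u,u) ≥ α||u||_{H^1}² means (1−α)∫(u')² ≥ (α−c)∫u², and for the modes u_n = sin(nπ(x−x₀)/L) (x₀ the left endpoint) one has ∫u_n²/∫(u_n')² = (L/(nπ))² → 0, so a(u_n,u_n)/||u_n||_{H^1}² → 1. Hence the optimal constant is α = 1.
Therefore α = 1.


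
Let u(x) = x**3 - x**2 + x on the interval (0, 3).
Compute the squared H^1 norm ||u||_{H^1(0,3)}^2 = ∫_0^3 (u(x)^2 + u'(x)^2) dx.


||u||_{H^1}^2 = 31719/70

The H^1 norm (squared) on an interval (0, L) is
  ||u||_{H^1}^2 = ∫_0^L u(x)^2 dx + ∫_0^L u'(x)^2 dx.
Compute u'(x) = 3*x**2 - 2*x + 1.
Then u(x)^2 = x**6 - 2*x**5 + 3*x**4 - 2*x**3 + x**2 and u'(x)^2 = 9*x**4 - 12*x**3 + 10*x**2 - 4*x + 1.
Integrate each monomial from 0 to 3 using ∫_0^3 c·x^n dx = c·3^(n+1)/(n+1):
  ∫_0^3 u(x)^2 dx = ∫_0^3 (x^6 - 2*x^5 + 3*x^4 - 2*x^3 + x^2) dx. Term by term:
    ∫_0^3 x^6 dx = 2187/7;  ∫_0^3 -2*x^5 dx = -243;  ∫_0^3 3*x^4 dx = 729/5;
    ∫_0^3 -2*x^3 dx = -81/2;  ∫_0^3 x^2 dx = 9.
  Sum: 2187/7 − 243 + 729/5 − 81/2 + 9 = 12861/70.
  ∫_0^3 u'(x)^2 dx = ∫_0^3 (9*x^4 - 12*x^3 + 10*x^2 - 4*x + 1) dx. Term by term:
    ∫_0^3 9*x^4 dx = 2187/5;  ∫_0^3 -12*x^3 dx = -243;  ∫_0^3 10*x^2 dx = 90;
    ∫_0^3 -4*x dx = -18;  ∫_0^3 1 dx = 3.
  Sum: 2187/5 − 243 + 90 − 18 + 3 = 1347/5.
Adding: ||u||_{H^1}^2 = 12861/70 + 1347/5 = 31719/70.


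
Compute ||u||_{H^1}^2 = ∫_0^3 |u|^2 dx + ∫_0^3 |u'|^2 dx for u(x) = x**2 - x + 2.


||u||_{H^1}^2 = 681/10

The H^1 norm (squared) on an interval (0, L) is
  ||u||_{H^1}^2 = ∫_0^L u(x)^2 dx + ∫_0^L u'(x)^2 dx.
Compute u'(x) = 2*x - 1.
Then u(x)^2 = x**4 - 2*x**3 + 5*x**2 - 4*x + 4 and u'(x)^2 = 4*x**2 - 4*x + 1.
Integrate each monomial from 0 to 3 using ∫_0^3 c·x^n dx = c·3^(n+1)/(n+1):
  ∫_0^3 u(x)^2 dx = ∫_0^3 (x^4 - 2*x^3 + 5*x^2 - 4*x + 4) dx. Term by term:
    ∫_0^3 x^4 dx = 243/5;  ∫_0^3 -2*x^3 dx = -81/2;  ∫_0^3 5*x^2 dx = 45;
    ∫_0^3 -4*x dx = -18;  ∫_0^3 4 dx = 12.
  Sum: 243/5 − 81/2 + 45 − 18 + 12 = 471/10.
  ∫_0^3 u'(x)^2 dx = ∫_0^3 (4*x^2 - 4*x + 1) dx. Term by term:
    ∫_0^3 4*x^2 dx = 36;  ∫_0^3 -4*x dx = -18;  ∫_0^3 1 dx = 3.
  Sum: 36 − 18 + 3 = 21.
Adding: ||u||_{H^1}^2 = 471/10 + 21 = 681/10.


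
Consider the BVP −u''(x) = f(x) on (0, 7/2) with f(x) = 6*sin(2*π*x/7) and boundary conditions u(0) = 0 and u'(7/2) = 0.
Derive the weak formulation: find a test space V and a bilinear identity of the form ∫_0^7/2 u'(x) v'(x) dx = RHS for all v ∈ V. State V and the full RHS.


V = {v ∈ H^1(0, 7/2) : v(0) = 0} (test functions vanish at x = 0 where u is specified); weak form: ∫_0^7/2 u'v' dx = ∫_0^7/2 (6*sin(2*π*x/7)) v dx for all v ∈ V.

Multiply both sides by a test function v and integrate from 0 to 7/2:
  ∫_0^7/2 −u''(x) v(x) dx = ∫_0^7/2 f(x) v(x) dx.
Integrate the LHS by parts once:
  ∫_0^7/2 −u'' v dx = −[u'(x) v(x)]_0^7/2 + ∫_0^7/2 u'(x) v'(x) dx.
Thus ∫_0^7/2 u'(x) v'(x) dx = ∫_0^7/2 f(x) v(x) dx + [u'(x) v(x)]_0^7/2.
Choose V so that boundary terms are either known or forced to vanish.
Mixed BC: u(0) = 0 (Dirichlet) and u'(7/2) = 0 (Neumann). Define V = {v ∈ H^1(0, 7/2) : v(0) = 0}. Then [u' v]_0^7/2 = u'(7/2)·v(7/2) − u'(0)·0 = 0.
Weak formulation: find u (satisfying any essential BC) such that ∫_0^7/2 u'(x) v'(x) dx = ∫_0^7/2 f v dx for all v ∈ V (Dirichlet at 0 absorbed into V; the Neumann datum at x = 7/2 is zero, so no boundary term remains).
Substituting f(x) = 6*sin(2*π*x/7), the right-hand side is ∫_0^7/2 (6*sin(2*π*x/7)) v dx.


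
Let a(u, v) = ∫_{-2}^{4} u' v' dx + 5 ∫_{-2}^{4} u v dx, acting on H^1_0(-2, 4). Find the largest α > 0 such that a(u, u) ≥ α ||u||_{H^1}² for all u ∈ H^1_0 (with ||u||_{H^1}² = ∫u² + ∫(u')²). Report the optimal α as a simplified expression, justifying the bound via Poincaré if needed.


α = 1

Coercivity of a(·,·) on H^1_0(-2, 4) means a(u, u) ≥ α ||u||_{H^1}² for every u ∈ H^1_0.
The interval has length L = 6, and Poincaré/coercivity depend only on L. Here a(u, u) = ∫(u')² + (5)·∫u².
Here c = 5 ≥ 1, so a(u,u) = ∫(u')² + c∫u² ≥ ∫(u')² + ∫u² = ||u||_{H^1}², i.e. α = 1 works. No larger α is possible: a(u,u) ≥ α||u||_{H^1}² means (1−α)∫(u')² ≥ (α−c)∫u², and for the modes u_n = sin(nπ(x−x₀)/L) (x₀ the left endpoint) one has ∫u_n²/∫(u_n')² = (L/(nπ))² → 0, so a(u_n,u_n)/||u_n||_{H^1}² → 1. Hence the optimal constant is α = 1.
Therefore α = 1.


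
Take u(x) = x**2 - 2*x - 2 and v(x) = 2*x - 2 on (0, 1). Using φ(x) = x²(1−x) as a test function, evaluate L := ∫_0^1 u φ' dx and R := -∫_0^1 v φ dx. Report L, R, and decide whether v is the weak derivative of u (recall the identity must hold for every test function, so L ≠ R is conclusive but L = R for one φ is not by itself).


LHS = 1/15, RHS = 1/15. Yes, v = u' weakly.

u(x) = x**2 - 2*x - 2, classical derivative u'(x) = 2*x - 2.
φ(x) = x²(1−x), so φ'(x) = x*(2 - 3*x).
Note φ(0) = φ(1) = 0, so the boundary term u·φ vanishes.
LHS = ∫_0^1 u(x) φ'(x) dx = ∫_0^1 (-3*x^4 + 8*x^3 + 2*x^2 - 4*x) dx. Term by term:
  ∫_0^1 -3*x^4 dx = -3/5;  ∫_0^1 8*x^3 dx = 2;  ∫_0^1 2*x^2 dx = 2/3;
  ∫_0^1 -4*x dx = -2.
Sum: -3/5 + 2 + 2/3 − 2 = 1/15.
So LHS = 1/15.
∫_0^1 v(x) φ(x) dx = ∫_0^1 (-2*x^4 + 4*x^3 - 2*x^2) dx. Term by term:
  ∫_0^1 -2*x^4 dx = -2/5;  ∫_0^1 4*x^3 dx = 1;  ∫_0^1 -2*x^2 dx = -2/3.
Sum: -2/5 + 1 − 2/3 = -1/15.
So RHS = -∫_0^1 v(x) φ(x) dx = 1/15.
LHS = RHS, so the identity holds for this test φ.
Moreover u is smooth here and v(x) = u'(x) = 2*x - 2 pointwise, so the identity holds for every test function. Hence v is the weak derivative of u.


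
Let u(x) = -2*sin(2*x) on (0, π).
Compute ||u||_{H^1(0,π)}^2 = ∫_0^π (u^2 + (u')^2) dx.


||u||_{H^1(0,π)}^2 = 10*π

u'(x) = -4*cos(2*x).
Expand u² and (u')² and integrate term by term on (0, π), using: for integers n ≥ 1, ∫_0^π sin²(nx) dx = ∫_0^π cos²(nx) dx = π/2; for n ≠ n', ∫_0^π sin(nx)sin(n'x) dx = ∫_0^π cos(nx)cos(n'x) dx = 0; and by product-to-sum, ∫_0^π sin(nx)cos(n'x) dx = ½∫_0^π [sin((n+n')x) + sin((n−n')x)] dx, which is 0 when n+n' is even and 2n/(n²−n'²) when n+n' is odd (it need not vanish on (0, π)).
  u² squared terms: (-2)²·∫sin(2x)² dx = 4·π/2 = 2*π.
  So ∫_0^π u² dx = 2*π.
  (u')² squared terms: (-4)²·∫cos(2x)² dx = 16·π/2 = 8*π.
  So ∫_0^π (u')² dx = 8*π.
||u||_{H^1}^2 = (2*π) + (8*π) = 10*π.


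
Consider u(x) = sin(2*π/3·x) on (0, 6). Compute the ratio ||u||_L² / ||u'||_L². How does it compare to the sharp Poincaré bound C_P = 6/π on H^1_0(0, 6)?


||u||_L² / ||u'||_L² = 3/(2*π) < C_P = 6/π.

u(x) = sin(2*π/3·x), so u'(x) = 2*π*cos(2*π*x/3)/3.
Writing u(x) = A·sin(kπx/L) with A = 1 and k = 4, use ∫_0^L sin²(kπx/L) dx = L/2 and ∫_0^L cos²(kπx/L) dx = L/2.
u² = 1·sin²(2*π/3·x) and (u')² = 4*π^2/9·cos²(2*π/3·x), and each of sin², cos² integrates to L/2 = 3 over (0, 6).
∫_0^6 u² dx = 3, so ||u||_L² = sqrt(3).
∫_0^6 (u')² dx = 4*π^2/3, so ||u'||_L² = 2*sqrt(3)*π/3.
Ratio ||u||_L² / ||u'||_L² = 3/(2*π).
Sharp Poincaré constant on H^1_0(0, 6) is C_P = L/π = 6/π, achieved by sin(π/6·x).
This is the k = 4 harmonic; the ratio L/(kπ) is strictly less than C_P = L/π, consistent with the sharp inequality ||u||_L² ≤ C_P ||u'||_L².


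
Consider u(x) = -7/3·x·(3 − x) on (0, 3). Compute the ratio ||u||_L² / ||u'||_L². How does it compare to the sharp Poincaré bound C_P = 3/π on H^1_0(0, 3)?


||u||_L² / ||u'||_L² = 3*sqrt(10)/10 < C_P = 3/π.

u(x) = -7/3·x·(3 − x), so u'(x) = 14*x/3 - 7.
u(x) = -7/3·x·(3 − x) vanishes at x = 0 and x = 3, so u ∈ H^1_0(0, 3). Differentiate via the product rule and integrate the resulting polynomials term by term.
  ∫_0^3 u² dx = ∫_0^3 (49*x^4/9 - 98*x^3/3 + 49*x^2) dx. Term by term:
    ∫_0^3 49*x^4/9 dx = 1323/5;  ∫_0^3 -98*x^3/3 dx = -1323/2;  ∫_0^3 49*x^2 dx = 441.
  Sum: 1323/5 − 1323/2 + 441 = 441/10.
  ∫_0^3 (u')² dx = ∫_0^3 (196*x^2/9 - 196*x/3 + 49) dx. Term by term:
    ∫_0^3 196*x^2/9 dx = 196;  ∫_0^3 -196*x/3 dx = -294;  ∫_0^3 49 dx = 147.
  Sum: 196 − 294 + 147 = 49.
∫_0^3 u² dx = 441/10, so ||u||_L² = 21*sqrt(10)/10.
∫_0^3 (u')² dx = 49, so ||u'||_L² = 7.
Ratio ||u||_L² / ||u'||_L² = 3*sqrt(10)/10.
Sharp Poincaré constant on H^1_0(0, 3) is C_P = L/π = 3/π, achieved by sin(π/3·x).
A polynomial bump cannot attain the sharp Poincaré constant (only the first sine eigenfunction does), so the ratio is strictly less than C_P, consistent with ||u||_L² ≤ C_P ||u'||_L².


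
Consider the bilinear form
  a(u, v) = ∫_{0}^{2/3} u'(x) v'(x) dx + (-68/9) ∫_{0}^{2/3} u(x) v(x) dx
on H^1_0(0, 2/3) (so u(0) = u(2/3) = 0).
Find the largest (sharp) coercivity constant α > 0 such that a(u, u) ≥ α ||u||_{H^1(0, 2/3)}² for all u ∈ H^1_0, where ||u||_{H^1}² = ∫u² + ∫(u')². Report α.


α = (-272 + 81*π^2)/(9*(4 + 9*π^2))

Coercivity of a(·,·) on H^1_0(0, 2/3) means a(u, u) ≥ α ||u||_{H^1}² for every u ∈ H^1_0.
The interval has length L = 2/3, and Poincaré/coercivity depend only on L. Here a(u, u) = ∫(u')² + (-68/9)·∫u².
Here c = -68/9 < 0 with |c| < (π/L)² = 9*π^2/4, so coercivity still holds. The condition a(u,u) ≥ α||u||_{H^1}² reads (1−α)∫(u')² ≥ (α−c)∫u². Any admissible α is ≤ 1 (rapidly oscillating u have ∫u²/∫(u')² → 0), and α = 1 would force 0 ≥ (1−c)∫u², impossible since c < 1; so 1−α > 0. By the sharp Poincaré inequality on H^1_0 of an interval of length L, ∫(u')² ≥ (π/L)²∫u² with equality for the first sine mode sin(π(x−x₀)/L) (x₀ the left endpoint), so the inequality holds for all u iff (1−α)(π/L)² ≥ α − c, i.e. α ≤ ((π/L)² + c)/((π/L)² + 1) = (1 + c(L/π)²)/(1 + (L/π)²). (Direct route, valid since c ≤ 0: Poincaré gives c∫u² ≥ c(L/π)²∫(u')², so a(u,u) ≥ (1 + c(L/π)²)∫(u')², while ||u||_{H^1}² ≤ (1 + (L/π)²)∫(u')²; dividing yields the same α.) With (π/L)² = 9*π^2/4 and c = -68/9, the largest admissible constant is α = ((π/L)² + c)/((π/L)² + 1).
Simplifying, α = (-272 + 81*π^2)/(9*(4 + 9*π^2)).


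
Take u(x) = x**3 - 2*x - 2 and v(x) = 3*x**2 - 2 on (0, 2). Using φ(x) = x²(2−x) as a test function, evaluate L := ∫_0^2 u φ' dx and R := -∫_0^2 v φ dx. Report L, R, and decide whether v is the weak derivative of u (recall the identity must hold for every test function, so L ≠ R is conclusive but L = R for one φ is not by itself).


LHS = -56/15, RHS = -56/15. Yes, v = u' weakly.

u(x) = x**3 - 2*x - 2, classical derivative u'(x) = 3*x**2 - 2.
φ(x) = x²(2−x), so φ'(x) = x*(4 - 3*x).
Note φ(0) = φ(2) = 0, so the boundary term u·φ vanishes.
LHS = ∫_0^2 u(x) φ'(x) dx = ∫_0^2 (-3*x^5 + 4*x^4 + 6*x^3 - 2*x^2 - 8*x) dx. Term by term:
  ∫_0^2 -3*x^5 dx = -32;  ∫_0^2 4*x^4 dx = 128/5;  ∫_0^2 6*x^3 dx = 24;
  ∫_0^2 -2*x^2 dx = -16/3;  ∫_0^2 -8*x dx = -16.
Sum: -32 + 128/5 + 24 − 16/3 − 16 = -56/15.
So LHS = -56/15.
∫_0^2 v(x) φ(x) dx = ∫_0^2 (-3*x^5 + 6*x^4 + 2*x^3 - 4*x^2) dx. Term by term:
  ∫_0^2 -3*x^5 dx = -32;  ∫_0^2 6*x^4 dx = 192/5;  ∫_0^2 2*x^3 dx = 8;
  ∫_0^2 -4*x^2 dx = -32/3.
Sum: -32 + 192/5 + 8 − 32/3 = 56/15.
So RHS = -∫_0^2 v(x) φ(x) dx = -56/15.
LHS = RHS, so the identity holds for this test φ.
Moreover u is smooth here and v(x) = u'(x) = 3*x**2 - 2 pointwise, so the identity holds for every test function. Hence v is the weak derivative of u.


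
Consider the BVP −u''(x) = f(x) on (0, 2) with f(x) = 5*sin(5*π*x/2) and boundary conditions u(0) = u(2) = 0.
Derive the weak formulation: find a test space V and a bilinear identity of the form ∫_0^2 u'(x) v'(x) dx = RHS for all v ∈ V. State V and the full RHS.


V = H^1_0(0, 2) (so v(0) = v(2) = 0); weak form: ∫_0^2 u'v' dx = ∫_0^2 (5*sin(5*π*x/2)) v dx for all v ∈ V.

Multiply both sides by a test function v and integrate from 0 to 2:
  ∫_0^2 −u''(x) v(x) dx = ∫_0^2 f(x) v(x) dx.
Integrate the LHS by parts once:
  ∫_0^2 −u'' v dx = −[u'(x) v(x)]_0^2 + ∫_0^2 u'(x) v'(x) dx.
Thus ∫_0^2 u'(x) v'(x) dx = ∫_0^2 f(x) v(x) dx + [u'(x) v(x)]_0^2.
Choose V so that boundary terms are either known or forced to vanish.
u is Dirichlet: u(0) = u(2) = 0. Let V = H^1_0(0, 2); then v(0) = v(2) = 0, and [u' v]_0^2 = 0.
Weak formulation: find u (satisfying any essential BC) such that ∫_0^2 u'(x) v'(x) dx = ∫_0^2 f v dx for all v ∈ V.
Substituting f(x) = 5*sin(5*π*x/2), the right-hand side is ∫_0^2 (5*sin(5*π*x/2)) v dx.


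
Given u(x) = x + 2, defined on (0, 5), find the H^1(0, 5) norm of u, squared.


||u||_{H^1}^2 = 350/3

The H^1 norm (squared) on an interval (0, L) is
  ||u||_{H^1}^2 = ∫_0^L u(x)^2 dx + ∫_0^L u'(x)^2 dx.
Compute u'(x) = 1.
Then u(x)^2 = x**2 + 4*x + 4 and u'(x)^2 = 1.
Integrate each monomial from 0 to 5 using ∫_0^5 c·x^n dx = c·5^(n+1)/(n+1):
  ∫_0^5 u(x)^2 dx = ∫_0^5 (x^2 + 4*x + 4) dx. Term by term:
    ∫_0^5 x^2 dx = 125/3;  ∫_0^5 4*x dx = 50;  ∫_0^5 4 dx = 20.
  Sum: 125/3 + 50 + 20 = 335/3.
  ∫_0^5 u'(x)^2 dx = ∫_0^5 (1) dx. Term by term:
    ∫_0^5 1 dx = 5.
Adding: ||u||_{H^1}^2 = 335/3 + 5 = 350/3.


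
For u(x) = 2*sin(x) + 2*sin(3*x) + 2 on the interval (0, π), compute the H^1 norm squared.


||u||_{H^1(0,π)}^2 = 64/3 + 28*π

u'(x) = 2*cos(x) + 6*cos(3*x).
Expand u² and (u')² and integrate term by term on (0, π), using: for integers n ≥ 1, ∫_0^π sin²(nx) dx = ∫_0^π cos²(nx) dx = π/2; for n ≠ n', ∫_0^π sin(nx)sin(n'x) dx = ∫_0^π cos(nx)cos(n'x) dx = 0; and by product-to-sum, ∫_0^π sin(nx)cos(n'x) dx = ½∫_0^π [sin((n+n')x) + sin((n−n')x)] dx, which is 0 when n+n' is even and 2n/(n²−n'²) when n+n' is odd (it need not vanish on (0, π)). For the constant mode: ∫_0^π 1 dx = π, ∫_0^π cos(nx) dx = 0, ∫_0^π sin(nx) dx = (1−(−1)^n)/n.
  u² squared terms: (2)²·∫1 dx = 4·π = 4*π;  (2)²·∫sin(x)² dx = 4·π/2 = 2*π;  (2)²·∫sin(3x)² dx = 4·π/2 = 2*π.
  u² cross terms: 2·(2)·(2)·∫1·sin(x) dx = 8·(2) = 16;  2·(2)·(2)·∫1·sin(3x) dx = 8·(2/3) = 16/3;  2·(2)·(2)·∫sin(x)·sin(3x) dx = 8·(0) = 0.
  So ∫_0^π u² dx = 4*π + 2*π + 2*π + 16 + 16/3 + 0 = 64/3 + 8*π.
  (u')² squared terms: (2)²·∫cos(x)² dx = 4·π/2 = 2*π;  (6)²·∫cos(3x)² dx = 36·π/2 = 18*π.
  (u')² cross terms: 2·(2)·(6)·∫cos(x)·cos(3x) dx = 24·(0) = 0.
  So ∫_0^π (u')² dx = 2*π + 18*π + 0 = 20*π.
||u||_{H^1}^2 = (64/3 + 8*π) + (20*π) = 64/3 + 28*π.


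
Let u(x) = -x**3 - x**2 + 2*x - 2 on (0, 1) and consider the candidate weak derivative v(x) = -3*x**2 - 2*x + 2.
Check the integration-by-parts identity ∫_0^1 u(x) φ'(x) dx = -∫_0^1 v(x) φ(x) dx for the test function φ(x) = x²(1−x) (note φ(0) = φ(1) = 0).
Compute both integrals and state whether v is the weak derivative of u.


LHS = 1/30, RHS = 1/30. Yes, v = u' weakly.

u(x) = -x**3 - x**2 + 2*x - 2, classical derivative u'(x) = -3*x**2 - 2*x + 2.
φ(x) = x²(1−x), so φ'(x) = x*(2 - 3*x).
Note φ(0) = φ(1) = 0, so the boundary term u·φ vanishes.
LHS = ∫_0^1 u(x) φ'(x) dx = ∫_0^1 (3*x^5 + x^4 - 8*x^3 + 10*x^2 - 4*x) dx. Term by term:
  ∫_0^1 3*x^5 dx = 1/2;  ∫_0^1 x^4 dx = 1/5;  ∫_0^1 -8*x^3 dx = -2;
  ∫_0^1 10*x^2 dx = 10/3;  ∫_0^1 -4*x dx = -2.
Sum: 1/2 + 1/5 − 2 + 10/3 − 2 = 1/30.
So LHS = 1/30.
∫_0^1 v(x) φ(x) dx = ∫_0^1 (3*x^5 - x^4 - 4*x^3 + 2*x^2) dx. Term by term:
  ∫_0^1 3*x^5 dx = 1/2;  ∫_0^1 -x^4 dx = -1/5;  ∫_0^1 -4*x^3 dx = -1;
  ∫_0^1 2*x^2 dx = 2/3.
Sum: 1/2 − 1/5 − 1 + 2/3 = -1/30.
So RHS = -∫_0^1 v(x) φ(x) dx = 1/30.
LHS = RHS, so the identity holds for this test φ.
Moreover u is smooth here and v(x) = u'(x) = -3*x**2 - 2*x + 2 pointwise, so the identity holds for every test function. Hence v is the weak derivative of u.


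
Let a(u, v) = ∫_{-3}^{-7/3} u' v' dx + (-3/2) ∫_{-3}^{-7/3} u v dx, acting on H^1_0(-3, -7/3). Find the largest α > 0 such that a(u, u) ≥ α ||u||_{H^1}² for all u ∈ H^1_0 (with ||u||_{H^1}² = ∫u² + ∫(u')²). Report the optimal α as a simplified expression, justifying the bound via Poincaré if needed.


α = 3*(-2 + 3*π^2)/(4 + 9*π^2)

Coercivity of a(·,·) on H^1_0(-3, -7/3) means a(u, u) ≥ α ||u||_{H^1}² for every u ∈ H^1_0.
The interval has length L = 2/3, and Poincaré/coercivity depend only on L. Here a(u, u) = ∫(u')² + (-3/2)·∫u².
Here c = -3/2 < 0 with |c| < (π/L)² = 9*π^2/4, so coercivity still holds. The condition a(u,u) ≥ α||u||_{H^1}² reads (1−α)∫(u')² ≥ (α−c)∫u². Any admissible α is ≤ 1 (rapidly oscillating u have ∫u²/∫(u')² → 0), and α = 1 would force 0 ≥ (1−c)∫u², impossible since c < 1; so 1−α > 0. By the sharp Poincaré inequality on H^1_0 of an interval of length L, ∫(u')² ≥ (π/L)²∫u² with equality for the first sine mode sin(π(x−x₀)/L) (x₀ the left endpoint), so the inequality holds for all u iff (1−α)(π/L)² ≥ α − c, i.e. α ≤ ((π/L)² + c)/((π/L)² + 1) = (1 + c(L/π)²)/(1 + (L/π)²). (Direct route, valid since c ≤ 0: Poincaré gives c∫u² ≥ c(L/π)²∫(u')², so a(u,u) ≥ (1 + c(L/π)²)∫(u')², while ||u||_{H^1}² ≤ (1 + (L/π)²)∫(u')²; dividing yields the same α.) With (π/L)² = 9*π^2/4 and c = -3/2, the largest admissible constant is α = ((π/L)² + c)/((π/L)² + 1).
Simplifying, α = 3*(-2 + 3*π^2)/(4 + 9*π^2).


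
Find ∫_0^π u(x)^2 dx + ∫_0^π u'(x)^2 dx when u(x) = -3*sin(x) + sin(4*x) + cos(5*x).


||u||_{H^1(0,π)}^2 = -416/9 + 61*π/2

u'(x) = -5*sin(5*x) - 3*cos(x) + 4*cos(4*x).
Expand u² and (u')² and integrate term by term on (0, π), using: for integers n ≥ 1, ∫_0^π sin²(nx) dx = ∫_0^π cos²(nx) dx = π/2; for n ≠ n', ∫_0^π sin(nx)sin(n'x) dx = ∫_0^π cos(nx)cos(n'x) dx = 0; and by product-to-sum, ∫_0^π sin(nx)cos(n'x) dx = ½∫_0^π [sin((n+n')x) + sin((n−n')x)] dx, which is 0 when n+n' is even and 2n/(n²−n'²) when n+n' is odd (it need not vanish on (0, π)).
  u² squared terms: (-3)²·∫sin(x)² dx = 9·π/2 = 9*π/2;  (1)²·∫cos(5x)² dx = 1·π/2 = π/2;  (1)²·∫sin(4x)² dx = 1·π/2 = π/2.
  u² cross terms: 2·(-3)·(1)·∫sin(x)·cos(5x) dx = -6·(0) = 0;  2·(-3)·(1)·∫sin(x)·sin(4x) dx = -6·(0) = 0;  2·(1)·(1)·∫cos(5x)·sin(4x) dx = 2·(-8/9) = -16/9.
  So ∫_0^π u² dx = 9*π/2 + π/2 + π/2 + 0 + 0 − 16/9 = -16/9 + 11*π/2.
  (u')² squared terms: (-5)²·∫sin(5x)² dx = 25·π/2 = 25*π/2;  (-3)²·∫cos(x)² dx = 9·π/2 = 9*π/2;  (4)²·∫cos(4x)² dx = 16·π/2 = 8*π.
  (u')² cross terms: 2·(-5)·(-3)·∫sin(5x)·cos(x) dx = 30·(0) = 0;  2·(-5)·(4)·∫sin(5x)·cos(4x) dx = -40·(10/9) = -400/9;  2·(-3)·(4)·∫cos(x)·cos(4x) dx = -24·(0) = 0.
  So ∫_0^π (u')² dx = 25*π/2 + 9*π/2 + 8*π + 0 − 400/9 + 0 = -400/9 + 25*π.
||u||_{H^1}^2 = (-16/9 + 11*π/2) + (-400/9 + 25*π) = -416/9 + 61*π/2.


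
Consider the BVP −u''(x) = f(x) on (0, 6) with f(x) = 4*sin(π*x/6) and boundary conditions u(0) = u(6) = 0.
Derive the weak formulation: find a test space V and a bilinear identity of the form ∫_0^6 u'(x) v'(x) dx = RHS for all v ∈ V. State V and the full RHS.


V = H^1_0(0, 6) (so v(0) = v(6) = 0); weak form: ∫_0^6 u'v' dx = ∫_0^6 (4*sin(π*x/6)) v dx for all v ∈ V.

Multiply both sides by a test function v and integrate from 0 to 6:
  ∫_0^6 −u''(x) v(x) dx = ∫_0^6 f(x) v(x) dx.
Integrate the LHS by parts once:
  ∫_0^6 −u'' v dx = −[u'(x) v(x)]_0^6 + ∫_0^6 u'(x) v'(x) dx.
Thus ∫_0^6 u'(x) v'(x) dx = ∫_0^6 f(x) v(x) dx + [u'(x) v(x)]_0^6.
Choose V so that boundary terms are either known or forced to vanish.
u is Dirichlet: u(0) = u(6) = 0. Let V = H^1_0(0, 6); then v(0) = v(6) = 0, and [u' v]_0^6 = 0.
Weak formulation: find u (satisfying any essential BC) such that ∫_0^6 u'(x) v'(x) dx = ∫_0^6 f v dx for all v ∈ V.
Substituting f(x) = 4*sin(π*x/6), the right-hand side is ∫_0^6 (4*sin(π*x/6)) v dx.


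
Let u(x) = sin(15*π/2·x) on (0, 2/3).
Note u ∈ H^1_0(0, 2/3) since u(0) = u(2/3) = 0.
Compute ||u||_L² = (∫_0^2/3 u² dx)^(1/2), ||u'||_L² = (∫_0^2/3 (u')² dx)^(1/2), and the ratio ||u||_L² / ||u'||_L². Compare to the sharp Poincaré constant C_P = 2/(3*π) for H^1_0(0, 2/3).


||u||_L² / ||u'||_L² = 2/(15*π) < C_P = 2/(3*π).

u(x) = sin(15*π/2·x), so u'(x) = 15*π*cos(15*π*x/2)/2.
Writing u(x) = A·sin(kπx/L) with A = 1 and k = 5, use ∫_0^L sin²(kπx/L) dx = L/2 and ∫_0^L cos²(kπx/L) dx = L/2.
u² = 1·sin²(15*π/2·x) and (u')² = 225*π^2/4·cos²(15*π/2·x), and each of sin², cos² integrates to L/2 = 1/3 over (0, 2/3).
∫_0^2/3 u² dx = 1/3, so ||u||_L² = sqrt(3)/3.
∫_0^2/3 (u')² dx = 75*π^2/4, so ||u'||_L² = 5*sqrt(3)*π/2.
Ratio ||u||_L² / ||u'||_L² = 2/(15*π).
Sharp Poincaré constant on H^1_0(0, 2/3) is C_P = L/π = 2/(3*π), achieved by sin(3*π/2·x).
This is the k = 5 harmonic; the ratio L/(kπ) is strictly less than C_P = L/π, consistent with the sharp inequality ||u||_L² ≤ C_P ||u'||_L².


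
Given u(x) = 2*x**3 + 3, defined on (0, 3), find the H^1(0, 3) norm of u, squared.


||u||_{H^1}^2 = 114426/35

The H^1 norm (squared) on an interval (0, L) is
  ||u||_{H^1}^2 = ∫_0^L u(x)^2 dx + ∫_0^L u'(x)^2 dx.
Compute u'(x) = 6*x**2.
Then u(x)^2 = 4*x**6 + 12*x**3 + 9 and u'(x)^2 = 36*x**4.
Integrate each monomial from 0 to 3 using ∫_0^3 c·x^n dx = c·3^(n+1)/(n+1):
  ∫_0^3 u(x)^2 dx = ∫_0^3 (4*x^6 + 12*x^3 + 9) dx. Term by term:
    ∫_0^3 4*x^6 dx = 8748/7;  ∫_0^3 12*x^3 dx = 243;  ∫_0^3 9 dx = 27.
  Sum: 8748/7 + 243 + 27 = 10638/7.
  ∫_0^3 u'(x)^2 dx = ∫_0^3 (36*x^4) dx. Term by term:
    ∫_0^3 36*x^4 dx = 8748/5.
Adding: ||u||_{H^1}^2 = 10638/7 + 8748/5 = 114426/35.


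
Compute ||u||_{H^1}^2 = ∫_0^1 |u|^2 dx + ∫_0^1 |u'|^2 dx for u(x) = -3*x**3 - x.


||u||_{H^1}^2 = 2732/105

The H^1 norm (squared) on an interval (0, L) is
  ||u||_{H^1}^2 = ∫_0^L u(x)^2 dx + ∫_0^L u'(x)^2 dx.
Compute u'(x) = -9*x**2 - 1.
Then u(x)^2 = 9*x**6 + 6*x**4 + x**2 and u'(x)^2 = 81*x**4 + 18*x**2 + 1.
Integrate each monomial from 0 to 1 using ∫_0^1 c·x^n dx = c·1^(n+1)/(n+1):
  ∫_0^1 u(x)^2 dx = ∫_0^1 (9*x^6 + 6*x^4 + x^2) dx. Term by term:
    ∫_0^1 9*x^6 dx = 9/7;  ∫_0^1 6*x^4 dx = 6/5;  ∫_0^1 x^2 dx = 1/3.
  Sum: 9/7 + 6/5 + 1/3 = 296/105.
  ∫_0^1 u'(x)^2 dx = ∫_0^1 (81*x^4 + 18*x^2 + 1) dx. Term by term:
    ∫_0^1 81*x^4 dx = 81/5;  ∫_0^1 18*x^2 dx = 6;  ∫_0^1 1 dx = 1.
  Sum: 81/5 + 6 + 1 = 116/5.
Adding: ||u||_{H^1}^2 = 296/105 + 116/5 = 2732/105.


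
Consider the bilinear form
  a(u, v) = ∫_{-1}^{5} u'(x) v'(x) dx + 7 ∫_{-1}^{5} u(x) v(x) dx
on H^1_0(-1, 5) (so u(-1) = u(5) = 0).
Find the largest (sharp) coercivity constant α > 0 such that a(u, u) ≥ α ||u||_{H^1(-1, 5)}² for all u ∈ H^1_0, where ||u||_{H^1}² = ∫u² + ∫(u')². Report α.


α = 1

Coercivity of a(·,·) on H^1_0(-1, 5) means a(u, u) ≥ α ||u||_{H^1}² for every u ∈ H^1_0.
The interval has length L = 6, and Poincaré/coercivity depend only on L. Here a(u, u) = ∫(u')² + (7)·∫u².
Here c = 7 ≥ 1, so a(u,u) = ∫(u')² + c∫u² ≥ ∫(u')² + ∫u² = ||u||_{H^1}², i.e. α = 1 works. No larger α is possible: a(u,u) ≥ α||u||_{H^1}² means (1−α)∫(u')² ≥ (α−c)∫u², and for the modes u_n = sin(nπ(x−x₀)/L) (x₀ the left endpoint) one has ∫u_n²/∫(u_n')² = (L/(nπ))² → 0, so a(u_n,u_n)/||u_n||_{H^1}² → 1. Hence the optimal constant is α = 1.
Therefore α = 1.
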